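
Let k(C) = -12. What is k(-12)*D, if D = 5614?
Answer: -67368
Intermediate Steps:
k(-12)*D = -12*5614 = -67368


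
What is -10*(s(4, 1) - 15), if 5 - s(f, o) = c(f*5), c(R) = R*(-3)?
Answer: -500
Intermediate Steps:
c(R) = -3*R
s(f, o) = 5 + 15*f (s(f, o) = 5 - (-3)*f*5 = 5 - (-3)*5*f = 5 - (-15)*f = 5 + 15*f)
-10*(s(4, 1) - 15) = -10*((5 + 15*4) - 15) = -10*((5 + 60) - 15) = -10*(65 - 15) = -10*50 = -500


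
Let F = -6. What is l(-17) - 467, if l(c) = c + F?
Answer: -490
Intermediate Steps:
l(c) = -6 + c (l(c) = c - 6 = -6 + c)
l(-17) - 467 = (-6 - 17) - 467 = -23 - 467 = -490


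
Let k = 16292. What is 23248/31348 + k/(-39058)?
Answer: 49662346/153048773 ≈ 0.32449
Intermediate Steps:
23248/31348 + k/(-39058) = 23248/31348 + 16292/(-39058) = 23248*(1/31348) + 16292*(-1/39058) = 5812/7837 - 8146/19529 = 49662346/153048773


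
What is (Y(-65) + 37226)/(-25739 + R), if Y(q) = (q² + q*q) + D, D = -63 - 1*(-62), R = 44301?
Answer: 45675/18562 ≈ 2.4607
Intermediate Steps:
D = -1 (D = -63 + 62 = -1)
Y(q) = -1 + 2*q² (Y(q) = (q² + q*q) - 1 = (q² + q²) - 1 = 2*q² - 1 = -1 + 2*q²)
(Y(-65) + 37226)/(-25739 + R) = ((-1 + 2*(-65)²) + 37226)/(-25739 + 44301) = ((-1 + 2*4225) + 37226)/18562 = ((-1 + 8450) + 37226)*(1/18562) = (8449 + 37226)*(1/18562) = 45675*(1/18562) = 45675/18562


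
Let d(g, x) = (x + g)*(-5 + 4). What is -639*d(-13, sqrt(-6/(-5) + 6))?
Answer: -8307 + 3834*sqrt(5)/5 ≈ -6592.4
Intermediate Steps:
d(g, x) = -g - x (d(g, x) = (g + x)*(-1) = -g - x)
-639*d(-13, sqrt(-6/(-5) + 6)) = -639*(-1*(-13) - sqrt(-6/(-5) + 6)) = -639*(13 - sqrt(-6*(-1/5) + 6)) = -639*(13 - sqrt(6/5 + 6)) = -639*(13 - sqrt(36/5)) = -639*(13 - 6*sqrt(5)/5) = -8307 + 3834*sqrt(5)/5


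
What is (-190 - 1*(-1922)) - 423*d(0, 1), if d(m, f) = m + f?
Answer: 1309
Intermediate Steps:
d(m, f) = f + m
(-190 - 1*(-1922)) - 423*d(0, 1) = (-190 - 1*(-1922)) - 423*(1 + 0) = (-190 + 1922) - 423*1 = 1732 - 423 = 1309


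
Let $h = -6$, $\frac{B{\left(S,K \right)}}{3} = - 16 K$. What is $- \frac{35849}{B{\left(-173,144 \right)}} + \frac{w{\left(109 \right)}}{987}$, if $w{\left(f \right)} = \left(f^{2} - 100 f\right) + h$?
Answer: $\frac{14040721}{2274048} \approx 6.1743$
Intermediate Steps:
$B{\left(S,K \right)} = - 48 K$ ($B{\left(S,K \right)} = 3 \left(- 16 K\right) = - 48 K$)
$w{\left(f \right)} = -6 + f^{2} - 100 f$ ($w{\left(f \right)} = \left(f^{2} - 100 f\right) - 6 = -6 + f^{2} - 100 f$)
$- \frac{35849}{B{\left(-173,144 \right)}} + \frac{w{\left(109 \right)}}{987} = - \frac{35849}{\left(-48\right) 144} + \frac{-6 + 109^{2} - 10900}{987} = - \frac{35849}{-6912} + \left(-6 + 11881 - 10900\right) \frac{1}{987} = \left(-35849\right) \left(- \frac{1}{6912}\right) + 975 \cdot \frac{1}{987} = \frac{35849}{6912} + \frac{325}{329} = \frac{14040721}{2274048}$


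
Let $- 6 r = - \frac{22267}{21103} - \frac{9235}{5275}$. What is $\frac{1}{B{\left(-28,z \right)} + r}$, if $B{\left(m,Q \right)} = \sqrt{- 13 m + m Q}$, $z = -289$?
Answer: $- \frac{2086180862060685}{37721553391010353031} + \frac{8922074026180050 \sqrt{2114}}{37721553391010353031} \approx 0.01082$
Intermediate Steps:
$r = \frac{31234463}{66790995}$ ($r = - \frac{- \frac{22267}{21103} - \frac{9235}{5275}}{6} = - \frac{\left(-22267\right) \frac{1}{21103} - \frac{1847}{1055}}{6} = - \frac{- \frac{22267}{21103} - \frac{1847}{1055}}{6} = \left(- \frac{1}{6}\right) \left(- \frac{62468926}{22263665}\right) = \frac{31234463}{66790995} \approx 0.46764$)
$B{\left(m,Q \right)} = \sqrt{- 13 m + Q m}$
$\frac{1}{B{\left(-28,z \right)} + r} = \frac{1}{\sqrt{- 28 \left(-13 - 289\right)} + \frac{31234463}{66790995}} = \frac{1}{\sqrt{\left(-28\right) \left(-302\right)} + \frac{31234463}{66790995}} = \frac{1}{\sqrt{8456} + \frac{31234463}{66790995}} = \frac{1}{2 \sqrt{2114} + \frac{31234463}{66790995}} = \frac{1}{\frac{31234463}{66790995} + 2 \sqrt{2114}}$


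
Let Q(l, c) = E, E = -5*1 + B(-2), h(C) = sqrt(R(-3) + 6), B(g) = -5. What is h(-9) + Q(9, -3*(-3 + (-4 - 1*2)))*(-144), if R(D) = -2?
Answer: 1442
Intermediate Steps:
h(C) = 2 (h(C) = sqrt(-2 + 6) = sqrt(4) = 2)
E = -10 (E = -5*1 - 5 = -5 - 5 = -10)
Q(l, c) = -10
h(-9) + Q(9, -3*(-3 + (-4 - 1*2)))*(-144) = 2 - 10*(-144) = 2 + 1440 = 1442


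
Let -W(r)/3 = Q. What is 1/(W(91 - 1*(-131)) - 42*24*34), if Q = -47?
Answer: -1/34131 ≈ -2.9299e-5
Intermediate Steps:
W(r) = 141 (W(r) = -3*(-47) = 141)
1/(W(91 - 1*(-131)) - 42*24*34) = 1/(141 - 42*24*34) = 1/(141 - 1008*34) = 1/(141 - 34272) = 1/(-34131) = -1/34131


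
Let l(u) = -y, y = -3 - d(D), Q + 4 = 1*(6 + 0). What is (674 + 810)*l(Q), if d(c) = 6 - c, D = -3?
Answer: 17808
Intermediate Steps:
Q = 2 (Q = -4 + 1*(6 + 0) = -4 + 1*6 = -4 + 6 = 2)
y = -12 (y = -3 - (6 - 1*(-3)) = -3 - (6 + 3) = -3 - 1*9 = -3 - 9 = -12)
l(u) = 12 (l(u) = -1*(-12) = 12)
(674 + 810)*l(Q) = (674 + 810)*12 = 1484*12 = 17808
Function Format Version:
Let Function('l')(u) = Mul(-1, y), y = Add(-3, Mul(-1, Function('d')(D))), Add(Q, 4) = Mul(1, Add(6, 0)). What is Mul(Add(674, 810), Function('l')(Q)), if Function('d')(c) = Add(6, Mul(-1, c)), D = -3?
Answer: 17808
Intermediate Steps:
Q = 2 (Q = Add(-4, Mul(1, Add(6, 0))) = Add(-4, Mul(1, 6)) = Add(-4, 6) = 2)
y = -12 (y = Add(-3, Mul(-1, Add(6, Mul(-1, -3)))) = Add(-3, Mul(-1, Add(6, 3))) = Add(-3, Mul(-1, 9)) = Add(-3, -9) = -12)
Function('l')(u) = 12 (Function('l')(u) = Mul(-1, -12) = 12)
Mul(Add(674, 810), Function('l')(Q)) = Mul(Add(674, 810), 12) = Mul(1484, 12) = 17808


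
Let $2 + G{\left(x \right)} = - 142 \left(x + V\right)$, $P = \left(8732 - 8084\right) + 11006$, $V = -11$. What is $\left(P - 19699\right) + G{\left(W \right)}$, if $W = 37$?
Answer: $-11739$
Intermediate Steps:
$P = 11654$ ($P = 648 + 11006 = 11654$)
$G{\left(x \right)} = 1560 - 142 x$ ($G{\left(x \right)} = -2 - 142 \left(x - 11\right) = -2 - 142 \left(-11 + x\right) = -2 - \left(-1562 + 142 x\right) = 1560 - 142 x$)
$\left(P - 19699\right) + G{\left(W \right)} = \left(11654 - 19699\right) + \left(1560 - 5254\right) = -8045 + \left(1560 - 5254\right) = -8045 - 3694 = -11739$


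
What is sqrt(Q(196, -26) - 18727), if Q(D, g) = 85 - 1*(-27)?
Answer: I*sqrt(18615) ≈ 136.44*I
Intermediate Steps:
Q(D, g) = 112 (Q(D, g) = 85 + 27 = 112)
sqrt(Q(196, -26) - 18727) = sqrt(112 - 18727) = sqrt(-18615) = I*sqrt(18615)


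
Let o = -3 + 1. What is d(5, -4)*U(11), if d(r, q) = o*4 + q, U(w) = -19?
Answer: 228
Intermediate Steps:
o = -2
d(r, q) = -8 + q (d(r, q) = -2*4 + q = -8 + q)
d(5, -4)*U(11) = (-8 - 4)*(-19) = -12*(-19) = 228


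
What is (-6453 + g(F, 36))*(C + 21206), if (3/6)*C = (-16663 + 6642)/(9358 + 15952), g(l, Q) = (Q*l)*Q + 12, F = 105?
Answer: 34788873130851/12655 ≈ 2.7490e+9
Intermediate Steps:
g(l, Q) = 12 + l*Q**2 (g(l, Q) = l*Q**2 + 12 = 12 + l*Q**2)
C = -10021/12655 (C = 2*((-16663 + 6642)/(9358 + 15952)) = 2*(-10021/25310) = -10021/12655 ≈ -0.79186)
(-6453 + g(F, 36))*(C + 21206) = (-6453 + (12 + 105*36**2))*(-10021/12655 + 21206) = (-6453 + (12 + 105*1296))*(268351909/12655) = (-6453 + (12 + 136080))*(268351909/12655) = (-6453 + 136092)*(268351909/12655) = 129639*(268351909/12655) = 34788873130851/12655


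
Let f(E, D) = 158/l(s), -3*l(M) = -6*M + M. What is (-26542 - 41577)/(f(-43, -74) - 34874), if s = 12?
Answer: 681190/348661 ≈ 1.9537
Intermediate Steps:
l(M) = 5*M/3 (l(M) = -(-6*M + M)/3 = -(-5)*M/3 = 5*M/3)
f(E, D) = 79/10 (f(E, D) = 158/(((5/3)*12)) = 158/20 = 158*(1/20) = 79/10)
(-26542 - 41577)/(f(-43, -74) - 34874) = (-26542 - 41577)/(79/10 - 34874) = -68119/(-348661/10) = -68119*(-10/348661) = 681190/348661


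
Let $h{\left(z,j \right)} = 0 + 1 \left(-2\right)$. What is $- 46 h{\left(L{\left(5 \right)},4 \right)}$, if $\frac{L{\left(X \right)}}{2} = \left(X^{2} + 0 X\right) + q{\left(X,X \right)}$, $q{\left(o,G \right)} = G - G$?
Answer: $92$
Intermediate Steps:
$q{\left(o,G \right)} = 0$
$L{\left(X \right)} = 2 X^{2}$ ($L{\left(X \right)} = 2 \left(\left(X^{2} + 0 X\right) + 0\right) = 2 \left(\left(X^{2} + 0\right) + 0\right) = 2 \left(X^{2} + 0\right) = 2 X^{2}$)
$h{\left(z,j \right)} = -2$ ($h{\left(z,j \right)} = 0 - 2 = -2$)
$- 46 h{\left(L{\left(5 \right)},4 \right)} = \left(-46\right) \left(-2\right) = 92$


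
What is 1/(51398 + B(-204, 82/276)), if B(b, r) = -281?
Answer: 1/51117 ≈ 1.9563e-5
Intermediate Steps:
1/(51398 + B(-204, 82/276)) = 1/(51398 - 281) = 1/51117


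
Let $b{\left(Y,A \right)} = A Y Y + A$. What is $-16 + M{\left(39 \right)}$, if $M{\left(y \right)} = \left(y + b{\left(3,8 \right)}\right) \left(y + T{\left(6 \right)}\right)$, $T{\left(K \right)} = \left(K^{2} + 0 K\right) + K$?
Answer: $9623$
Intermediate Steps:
$b{\left(Y,A \right)} = A + A Y^{2}$ ($b{\left(Y,A \right)} = A Y^{2} + A = A + A Y^{2}$)
$T{\left(K \right)} = K + K^{2}$ ($T{\left(K \right)} = \left(K^{2} + 0\right) + K = K^{2} + K = K + K^{2}$)
$M{\left(y \right)} = \left(42 + y\right) \left(80 + y\right)$ ($M{\left(y \right)} = \left(y + 8 \left(1 + 3^{2}\right)\right) \left(y + 6 \left(1 + 6\right)\right) = \left(y + 8 \left(1 + 9\right)\right) \left(y + 6 \cdot 7\right) = \left(y + 8 \cdot 10\right) \left(y + 42\right) = \left(y + 80\right) \left(42 + y\right) = \left(80 + y\right) \left(42 + y\right) = \left(42 + y\right) \left(80 + y\right)$)
$-16 + M{\left(39 \right)} = -16 + \left(3360 + 39^{2} + 122 \cdot 39\right) = -16 + \left(3360 + 1521 + 4758\right) = -16 + 9639 = 9623$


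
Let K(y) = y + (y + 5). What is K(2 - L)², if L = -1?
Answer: 121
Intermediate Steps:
K(y) = 5 + 2*y (K(y) = y + (5 + y) = 5 + 2*y)
K(2 - L)² = (5 + 2*(2 - 1*(-1)))² = (5 + 2*(2 + 1))² = (5 + 2*3)² = (5 + 6)² = 11² = 121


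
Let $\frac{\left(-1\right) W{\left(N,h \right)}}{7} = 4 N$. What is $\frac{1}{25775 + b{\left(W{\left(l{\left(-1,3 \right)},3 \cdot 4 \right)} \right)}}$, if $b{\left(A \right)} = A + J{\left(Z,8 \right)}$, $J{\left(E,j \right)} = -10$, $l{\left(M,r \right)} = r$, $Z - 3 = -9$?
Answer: $\frac{1}{25681} \approx 3.8939 \cdot 10^{-5}$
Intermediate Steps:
$Z = -6$ ($Z = 3 - 9 = -6$)
$W{\left(N,h \right)} = - 28 N$ ($W{\left(N,h \right)} = - 7 \cdot 4 N = - 28 N$)
$b{\left(A \right)} = -10 + A$ ($b{\left(A \right)} = A - 10 = -10 + A$)
$\frac{1}{25775 + b{\left(W{\left(l{\left(-1,3 \right)},3 \cdot 4 \right)} \right)}} = \frac{1}{25775 - 94} = \frac{1}{25681}$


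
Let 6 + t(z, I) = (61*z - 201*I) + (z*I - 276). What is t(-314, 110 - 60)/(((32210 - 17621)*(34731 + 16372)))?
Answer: -15062/248513889 ≈ -6.0608e-5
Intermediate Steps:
t(z, I) = -282 - 201*I + 61*z + I*z (t(z, I) = -6 + ((61*z - 201*I) + (z*I - 276)) = -6 + ((-201*I + 61*z) + (I*z - 276)) = -6 + ((-201*I + 61*z) + (-276 + I*z)) = -6 + (-276 - 201*I + 61*z + I*z) = -282 - 201*I + 61*z + I*z)
t(-314, 110 - 60)/(((32210 - 17621)*(34731 + 16372))) = (-282 - 201*(110 - 60) + 61*(-314) + (110 - 60)*(-314))/(((32210 - 17621)*(34731 + 16372))) = (-282 - 201*50 - 19154 + 50*(-314))/((14589*51103)) = (-282 - 10050 - 19154 - 15700)/745541667 = -45186*1/745541667 = -15062/248513889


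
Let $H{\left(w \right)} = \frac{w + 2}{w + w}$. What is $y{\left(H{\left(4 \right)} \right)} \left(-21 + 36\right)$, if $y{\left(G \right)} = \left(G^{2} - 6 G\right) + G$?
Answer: $- \frac{765}{16} \approx -47.813$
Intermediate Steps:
$H{\left(w \right)} = \frac{2 + w}{2 w}$
$y{\left(G \right)} = G^{2} - 5 G$
$y{\left(H{\left(4 \right)} \right)} \left(-21 + 36\right) = \frac{2 + 4}{2 \cdot 4} \left(-5 + \frac{2 + 4}{2 \cdot 4}\right) \left(-21 + 36\right) = \frac{1}{2} \cdot \frac{1}{4} \cdot 6 \left(-5 + \frac{1}{2} \cdot \frac{1}{4} \cdot 6\right) 15 = \frac{3 \left(-5 + \frac{3}{4}\right)}{4} \cdot 15 = \frac{3}{4} \left(- \frac{17}{4}\right) 15 = \left(- \frac{51}{16}\right) 15 = - \frac{765}{16}$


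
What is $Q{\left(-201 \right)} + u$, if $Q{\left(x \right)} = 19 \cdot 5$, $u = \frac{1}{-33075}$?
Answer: $\frac{3142124}{33075} \approx 95.0$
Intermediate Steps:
$u = - \frac{1}{33075} \approx -3.0234 \cdot 10^{-5}$
$Q{\left(x \right)} = 95$
$Q{\left(-201 \right)} + u = 95 - \frac{1}{33075} = \frac{3142124}{33075}$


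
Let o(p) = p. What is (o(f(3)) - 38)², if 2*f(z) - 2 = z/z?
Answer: 5329/4 ≈ 1332.3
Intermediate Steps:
f(z) = 3/2 (f(z) = 1 + (z/z)/2 = 1 + (½)*1 = 1 + ½ = 3/2)
(o(f(3)) - 38)² = (3/2 - 38)² = (-73/2)² = 5329/4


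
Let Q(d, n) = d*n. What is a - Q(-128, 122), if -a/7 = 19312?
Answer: -119568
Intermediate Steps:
a = -135184 (a = -7*19312 = -135184)
a - Q(-128, 122) = -135184 - (-128)*122 = -135184 - 1*(-15616) = -135184 + 15616 = -119568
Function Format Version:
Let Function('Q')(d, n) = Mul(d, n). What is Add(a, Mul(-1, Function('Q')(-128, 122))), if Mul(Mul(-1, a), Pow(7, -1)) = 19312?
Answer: -119568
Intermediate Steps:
a = -135184 (a = Mul(-7, 19312) = -135184)
Add(a, Mul(-1, Function('Q')(-128, 122))) = Add(-135184, Mul(-1, Mul(-128, 122))) = Add(-135184, Mul(-1, -15616)) = Add(-135184, 15616) = -119568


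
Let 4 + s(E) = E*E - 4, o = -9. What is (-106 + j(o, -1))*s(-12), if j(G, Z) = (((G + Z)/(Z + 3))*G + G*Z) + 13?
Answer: -5304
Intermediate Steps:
j(G, Z) = 13 + G*Z + G*(G + Z)/(3 + Z) (j(G, Z) = (((G + Z)/(3 + Z))*G + G*Z) + 13 = (G*(G + Z)/(3 + Z) + G*Z) + 13 = (G*Z + G*(G + Z)/(3 + Z)) + 13 = 13 + G*Z + G*(G + Z)/(3 + Z))
s(E) = -8 + E² (s(E) = -4 + (E*E - 4) = -4 + (E² - 4) = -4 + (-4 + E²) = -8 + E²)
(-106 + j(o, -1))*s(-12) = (-106 + (39 + (-9)² + 13*(-1) - 9*(-1)² + 4*(-9)*(-1))/(3 - 1))*(-8 + (-12)²) = (-106 + (39 + 81 - 13 - 9*1 + 36)/2)*(-8 + 144) = (-106 + (39 + 81 - 13 - 9 + 36)/2)*136 = (-106 + (½)*134)*136 = (-106 + 67)*136 = -39*136 = -5304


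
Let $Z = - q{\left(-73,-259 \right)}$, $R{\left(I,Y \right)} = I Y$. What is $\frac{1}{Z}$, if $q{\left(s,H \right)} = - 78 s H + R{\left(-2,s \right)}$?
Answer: $\frac{1}{1474600} \approx 6.7815 \cdot 10^{-7}$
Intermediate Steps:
$q{\left(s,H \right)} = - 2 s - 78 H s$ ($q{\left(s,H \right)} = - 78 s H - 2 s = - 78 H s - 2 s = - 2 s - 78 H s$)
$Z = 1474600$ ($Z = - 2 \left(-73\right) \left(-1 - -10101\right) = - 2 \left(-73\right) \left(-1 + 10101\right) = - 2 \left(-73\right) 10100 = \left(-1\right) \left(-1474600\right) = 1474600$)
$\frac{1}{Z} = \frac{1}{1474600}$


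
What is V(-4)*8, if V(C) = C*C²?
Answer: -512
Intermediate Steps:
V(C) = C³
V(-4)*8 = (-4)³*8 = -64*8 = -512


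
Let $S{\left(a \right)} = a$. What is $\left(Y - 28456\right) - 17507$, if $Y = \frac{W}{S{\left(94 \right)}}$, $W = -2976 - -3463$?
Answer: $- \frac{4320035}{94} \approx -45958.0$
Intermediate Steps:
$W = 487$ ($W = -2976 + 3463 = 487$)
$Y = \frac{487}{94} \approx 5.1808$
$\left(Y - 28456\right) - 17507 = \left(\frac{487}{94} - 28456\right) - 17507 = - \frac{2674377}{94} - 17507 = - \frac{4320035}{94}$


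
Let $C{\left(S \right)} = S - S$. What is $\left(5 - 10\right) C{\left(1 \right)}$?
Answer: $0$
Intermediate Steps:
$C{\left(S \right)} = 0$
$\left(5 - 10\right) C{\left(1 \right)} = \left(5 - 10\right) 0 = \left(-5\right) 0 = 0$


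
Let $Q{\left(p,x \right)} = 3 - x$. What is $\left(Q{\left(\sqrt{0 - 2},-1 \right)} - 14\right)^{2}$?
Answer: $100$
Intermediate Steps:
$\left(Q{\left(\sqrt{0 - 2},-1 \right)} - 14\right)^{2} = \left(\left(3 - -1\right) - 14\right)^{2} = \left(\left(3 + 1\right) - 14\right)^{2} = \left(4 - 14\right)^{2} = \left(-10\right)^{2} = 100$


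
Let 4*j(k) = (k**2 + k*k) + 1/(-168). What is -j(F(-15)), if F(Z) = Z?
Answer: -75599/672 ≈ -112.50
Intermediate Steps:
j(k) = -1/672 + k**2/2 (j(k) = ((k**2 + k*k) + 1/(-168))/4 = ((k**2 + k**2) - 1/168)/4 = (2*k**2 - 1/168)/4 = (-1/168 + 2*k**2)/4 = -1/672 + k**2/2)
-j(F(-15)) = -(-1/672 + (1/2)*(-15)**2) = -(-1/672 + (1/2)*225) = -(-1/672 + 225/2) = -1*75599/672 = -75599/672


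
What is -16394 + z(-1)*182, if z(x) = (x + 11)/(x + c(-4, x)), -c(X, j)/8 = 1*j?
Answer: -16134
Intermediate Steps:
c(X, j) = -8*j
z(x) = -(11 + x)/(7*x) (z(x) = (x + 11)/(x - 8*x) = (11 + x)/((-7*x)) = (11 + x)*(-1/(7*x)) = -(11 + x)/(7*x))
-16394 + z(-1)*182 = -16394 + ((⅐)*(-11 - 1*(-1))/(-1))*182 = -16394 + ((⅐)*(-1)*(-11 + 1))*182 = -16394 + ((⅐)*(-1)*(-10))*182 = -16394 + (10/7)*182 = -16394 + 260 = -16134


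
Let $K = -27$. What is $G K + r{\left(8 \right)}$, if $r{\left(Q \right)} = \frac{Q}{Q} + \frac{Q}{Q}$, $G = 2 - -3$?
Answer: $-133$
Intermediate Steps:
$G = 5$ ($G = 2 + 3 = 5$)
$r{\left(Q \right)} = 2$ ($r{\left(Q \right)} = 1 + 1 = 2$)
$G K + r{\left(8 \right)} = 5 \left(-27\right) + 2 = -135 + 2 = -133$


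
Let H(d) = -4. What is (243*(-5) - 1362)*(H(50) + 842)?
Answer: -2159526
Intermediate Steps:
(243*(-5) - 1362)*(H(50) + 842) = (243*(-5) - 1362)*(-4 + 842) = (-1215 - 1362)*838 = -2577*838 = -2159526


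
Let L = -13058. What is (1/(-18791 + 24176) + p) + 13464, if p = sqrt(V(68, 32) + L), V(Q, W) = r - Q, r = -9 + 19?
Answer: 72503641/5385 + 2*I*sqrt(3279) ≈ 13464.0 + 114.53*I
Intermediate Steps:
r = 10
V(Q, W) = 10 - Q
p = 2*I*sqrt(3279) (p = sqrt((10 - 1*68) - 13058) = sqrt((10 - 68) - 13058) = sqrt(-58 - 13058) = sqrt(-13116) = 2*I*sqrt(3279) ≈ 114.53*I)
(1/(-18791 + 24176) + p) + 13464 = (1/(-18791 + 24176) + 2*I*sqrt(3279)) + 13464 = (1/5385 + 2*I*sqrt(3279)) + 13464 = 72503641/5385 + 2*I*sqrt(3279)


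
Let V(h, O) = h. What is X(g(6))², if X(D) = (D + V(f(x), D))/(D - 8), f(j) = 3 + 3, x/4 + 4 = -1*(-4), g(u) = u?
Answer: 36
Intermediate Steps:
x = 0 (x = -16 + 4*(-1*(-4)) = -16 + 4*4 = -16 + 16 = 0)
f(j) = 6
X(D) = (6 + D)/(-8 + D) (X(D) = (D + 6)/(D - 8) = (6 + D)/(-8 + D))
X(g(6))² = ((6 + 6)/(-8 + 6))² = (12/(-2))² = (-½*12)² = (-6)² = 36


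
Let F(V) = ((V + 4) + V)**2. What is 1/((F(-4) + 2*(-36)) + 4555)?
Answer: 1/4499 ≈ 0.00022227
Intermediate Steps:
F(V) = (4 + 2*V)**2 (F(V) = ((4 + V) + V)**2 = (4 + 2*V)**2)
1/((F(-4) + 2*(-36)) + 4555) = 1/((4*(2 - 4)**2 + 2*(-36)) + 4555) = 1/((4*(-2)**2 - 72) + 4555) = 1/((4*4 - 72) + 4555) = 1/((16 - 72) + 4555) = 1/(-56 + 4555) = 1/4499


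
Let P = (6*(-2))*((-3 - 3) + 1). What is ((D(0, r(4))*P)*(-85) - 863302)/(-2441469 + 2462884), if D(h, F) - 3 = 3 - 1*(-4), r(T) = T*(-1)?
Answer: -914302/21415 ≈ -42.694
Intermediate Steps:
r(T) = -T
P = 60 (P = -12*(-6 + 1) = -12*(-5) = 60)
D(h, F) = 10 (D(h, F) = 3 + (3 - 1*(-4)) = 3 + (3 + 4) = 3 + 7 = 10)
((D(0, r(4))*P)*(-85) - 863302)/(-2441469 + 2462884) = ((10*60)*(-85) - 863302)/(-2441469 + 2462884) = (600*(-85) - 863302)/21415 = (-51000 - 863302)*(1/21415) = -914302*1/21415 = -914302/21415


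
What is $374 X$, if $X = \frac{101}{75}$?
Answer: $\frac{37774}{75} \approx 503.65$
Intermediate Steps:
$X = \frac{101}{75}$ ($X = 101 \cdot \frac{1}{75} = \frac{101}{75} \approx 1.3467$)
$374 X = 374 \cdot \frac{101}{75} = \frac{37774}{75}$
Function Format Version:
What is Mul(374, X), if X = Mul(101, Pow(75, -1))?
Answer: Rational(37774, 75) ≈ 503.65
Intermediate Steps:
X = Rational(101, 75) (X = Mul(101, Rational(1, 75)) = Rational(101, 75) ≈ 1.3467)
Mul(374, X) = Mul(374, Rational(101, 75)) = Rational(37774, 75)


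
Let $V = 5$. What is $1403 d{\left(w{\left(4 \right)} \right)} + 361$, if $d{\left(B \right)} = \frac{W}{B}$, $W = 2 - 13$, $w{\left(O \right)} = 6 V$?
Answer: $- \frac{4603}{30} \approx -153.43$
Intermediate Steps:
$w{\left(O \right)} = 30$ ($w{\left(O \right)} = 6 \cdot 5 = 30$)
$W = -11$
$d{\left(B \right)} = - \frac{11}{B}$
$1403 d{\left(w{\left(4 \right)} \right)} + 361 = 1403 \left(- \frac{11}{30}\right) + 361 = - \frac{15433}{30} + 361 = - \frac{4603}{30}$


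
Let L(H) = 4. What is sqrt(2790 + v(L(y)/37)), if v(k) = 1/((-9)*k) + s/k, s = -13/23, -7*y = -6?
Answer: sqrt(13253405)/69 ≈ 52.761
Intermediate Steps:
y = 6/7 (y = -1/7*(-6) = 6/7 ≈ 0.85714)
s = -13/23 (s = -13*1/23 = -13/23 ≈ -0.56522)
v(k) = -140/(207*k) (v(k) = 1/((-9)*k) - 13/(23*k) = -1/(9*k) - 13/(23*k) = -140/(207*k))
sqrt(2790 + v(L(y)/37)) = sqrt(2790 - 140/(207*(4/37))) = sqrt(2790 - 140/(207*(4*(1/37)))) = sqrt(2790 - 140/(207*4/37)) = sqrt(2790 - 140/207*37/4) = sqrt(2790 - 1295/207) = sqrt(576235/207) = sqrt(13253405)/69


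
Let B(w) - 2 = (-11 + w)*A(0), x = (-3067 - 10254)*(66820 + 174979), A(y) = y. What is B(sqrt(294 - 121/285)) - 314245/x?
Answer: 6442323203/3221004479 ≈ 2.0001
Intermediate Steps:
x = -3221004479 (x = -13321*241799 = -3221004479)
B(w) = 2 (B(w) = 2 + (-11 + w)*0 = 2 + 0 = 2)
B(sqrt(294 - 121/285)) - 314245/x = 2 - 314245/(-3221004479) = 2 - 314245*(-1/3221004479) = 2 + 314245/3221004479 = 6442323203/3221004479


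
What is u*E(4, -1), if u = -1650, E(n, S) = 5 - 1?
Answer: -6600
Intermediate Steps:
E(n, S) = 4
u*E(4, -1) = -1650*4 = -6600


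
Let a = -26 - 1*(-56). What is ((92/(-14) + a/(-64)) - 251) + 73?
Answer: -41449/224 ≈ -185.04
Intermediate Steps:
a = 30 (a = -26 + 56 = 30)
((92/(-14) + a/(-64)) - 251) + 73 = ((92/(-14) + 30/(-64)) - 251) + 73 = ((92*(-1/14) + 30*(-1/64)) - 251) + 73 = ((-46/7 - 15/32) - 251) + 73 = (-1577/224 - 251) + 73 = -57801/224 + 73 = -41449/224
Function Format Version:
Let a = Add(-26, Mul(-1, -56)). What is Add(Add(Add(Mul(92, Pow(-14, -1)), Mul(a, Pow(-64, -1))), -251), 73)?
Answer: Rational(-41449, 224) ≈ -185.04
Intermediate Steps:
a = 30 (a = Add(-26, 56) = 30)
Add(Add(Add(Mul(92, Pow(-14, -1)), Mul(a, Pow(-64, -1))), -251), 73) = Add(Add(Add(Mul(92, Pow(-14, -1)), Mul(30, Pow(-64, -1))), -251), 73) = Add(Add(Add(Mul(92, Rational(-1, 14)), Mul(30, Rational(-1, 64))), -251), 73) = Add(Add(Add(Rational(-46, 7), Rational(-15, 32)), -251), 73) = Add(Add(Rational(-1577, 224), -251), 73) = Add(Rational(-57801, 224), 73) = Rational(-41449, 224)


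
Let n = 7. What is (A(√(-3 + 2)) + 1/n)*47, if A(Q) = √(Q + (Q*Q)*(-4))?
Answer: 47/7 + 47*√(4 + I) ≈ 101.43 + 11.661*I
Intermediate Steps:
A(Q) = √(Q - 4*Q²) (A(Q) = √(Q + Q²*(-4)) = √(Q - 4*Q²))
(A(√(-3 + 2)) + 1/n)*47 = (√(√(-3 + 2)*(1 - 4*√(-3 + 2))) + 1/7)*47 = (√(√(-1)*(1 - 4*I)) + ⅐)*47 = (√(I*(1 - 4*I)) + ⅐)*47 = (⅐ + √(I*(1 - 4*I)))*47 = 47/7 + 47*√(I*(1 - 4*I))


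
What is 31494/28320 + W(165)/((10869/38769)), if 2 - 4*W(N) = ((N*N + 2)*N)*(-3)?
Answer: 205518275231507/17100560 ≈ 1.2018e+7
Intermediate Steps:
W(N) = ½ + 3*N*(2 + N²)/4 (W(N) = ½ - (N*N + 2)*N*(-3)/4 = ½ - (N² + 2)*N*(-3)/4 = ½ - (2 + N²)*N*(-3)/4 = ½ - N*(2 + N²)*(-3)/4 = ½ - (-3)*N*(2 + N²)/4 = ½ + 3*N*(2 + N²)/4)
31494/28320 + W(165)/((10869/38769)) = 31494/28320 + (½ + (3/2)*165 + (¾)*165³)/((10869/38769)) = 31494*(1/28320) + (½ + 495/2 + (¾)*4492125)/((10869*(1/38769))) = 5249/4720 + (½ + 495/2 + 13476375/4)/(3623/12923) = 5249/4720 + (13477367/4)*(12923/3623) = 5249/4720 + 174168013741/14492 = 205518275231507/17100560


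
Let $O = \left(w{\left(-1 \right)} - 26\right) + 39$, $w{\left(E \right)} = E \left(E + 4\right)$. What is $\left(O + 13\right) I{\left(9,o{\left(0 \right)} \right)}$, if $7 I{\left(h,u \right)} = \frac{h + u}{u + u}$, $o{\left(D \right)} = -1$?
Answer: $- \frac{92}{7} \approx -13.143$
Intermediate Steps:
$w{\left(E \right)} = E \left(4 + E\right)$
$I{\left(h,u \right)} = \frac{h + u}{14 u}$ ($I{\left(h,u \right)} = \frac{\left(h + u\right) \frac{1}{u + u}}{7} = \frac{\left(h + u\right) \frac{1}{2 u}}{7} = \frac{\frac{1}{2} \frac{1}{u} \left(h + u\right)}{7} = \frac{h + u}{14 u}$)
$O = 10$ ($O = \left(- (4 - 1) - 26\right) + 39 = \left(\left(-1\right) 3 - 26\right) + 39 = \left(-3 - 26\right) + 39 = -29 + 39 = 10$)
$\left(O + 13\right) I{\left(9,o{\left(0 \right)} \right)} = \left(10 + 13\right) \frac{9 - 1}{14 \left(-1\right)} = 23 \cdot \frac{1}{14} \left(-1\right) 8 = 23 \left(- \frac{4}{7}\right) = - \frac{92}{7}$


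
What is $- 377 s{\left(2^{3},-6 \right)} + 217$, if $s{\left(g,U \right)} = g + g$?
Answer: $-5815$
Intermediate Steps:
$s{\left(g,U \right)} = 2 g$
$- 377 s{\left(2^{3},-6 \right)} + 217 = - 377 \cdot 2 \cdot 2^{3} + 217 = - 377 \cdot 2 \cdot 8 + 217 = \left(-377\right) 16 + 217 = -6032 + 217 = -5815$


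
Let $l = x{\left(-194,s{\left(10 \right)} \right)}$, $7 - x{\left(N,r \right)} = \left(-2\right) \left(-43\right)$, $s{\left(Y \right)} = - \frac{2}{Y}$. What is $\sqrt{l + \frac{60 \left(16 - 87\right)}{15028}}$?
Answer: $\frac{2 i \sqrt{968071}}{221} \approx 8.9041 i$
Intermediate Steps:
$x{\left(N,r \right)} = -79$ ($x{\left(N,r \right)} = 7 - \left(-2\right) \left(-43\right) = 7 - 86 = -79$)
$l = -79$
$\sqrt{l + \frac{60 \left(16 - 87\right)}{15028}} = \sqrt{-79 + \frac{60 \left(16 - 87\right)}{15028}} = \sqrt{-79 + 60 \left(-71\right) \frac{1}{15028}} = \sqrt{-79 - \frac{1065}{3757}} = \sqrt{- \frac{297868}{3757}} = \frac{2 i \sqrt{968071}}{221}$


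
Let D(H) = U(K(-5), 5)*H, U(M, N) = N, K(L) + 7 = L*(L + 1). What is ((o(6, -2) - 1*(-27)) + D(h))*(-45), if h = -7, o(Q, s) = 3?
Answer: 225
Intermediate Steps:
K(L) = -7 + L*(1 + L) (K(L) = -7 + L*(L + 1) = -7 + L*(1 + L))
D(H) = 5*H
((o(6, -2) - 1*(-27)) + D(h))*(-45) = ((3 - 1*(-27)) + 5*(-7))*(-45) = ((3 + 27) - 35)*(-45) = (30 - 35)*(-45) = -5*(-45) = 225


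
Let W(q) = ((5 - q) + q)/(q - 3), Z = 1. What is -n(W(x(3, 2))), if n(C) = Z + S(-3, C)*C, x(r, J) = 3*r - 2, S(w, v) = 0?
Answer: -1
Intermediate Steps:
x(r, J) = -2 + 3*r
W(q) = 5/(-3 + q)
n(C) = 1 (n(C) = 1 + 0*C = 1 + 0 = 1)
-n(W(x(3, 2))) = -1*1 = -1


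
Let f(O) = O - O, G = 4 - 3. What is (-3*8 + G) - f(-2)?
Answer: -23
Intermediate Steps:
G = 1
f(O) = 0
(-3*8 + G) - f(-2) = (-3*8 + 1) - 1*0 = (-24 + 1) + 0 = -23 + 0 = -23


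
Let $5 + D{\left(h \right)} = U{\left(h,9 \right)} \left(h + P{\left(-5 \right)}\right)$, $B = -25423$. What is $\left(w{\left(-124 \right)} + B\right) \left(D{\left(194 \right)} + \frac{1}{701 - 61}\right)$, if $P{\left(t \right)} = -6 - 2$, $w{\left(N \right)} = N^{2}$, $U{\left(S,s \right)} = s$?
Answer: $- \frac{10731813567}{640} \approx -1.6768 \cdot 10^{7}$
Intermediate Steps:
$P{\left(t \right)} = -8$ ($P{\left(t \right)} = -6 - 2 = -8$)
$D{\left(h \right)} = -77 + 9 h$ ($D{\left(h \right)} = -5 + 9 \left(h - 8\right) = -5 + 9 \left(-8 + h\right) = -5 + \left(-72 + 9 h\right) = -77 + 9 h$)
$\left(w{\left(-124 \right)} + B\right) \left(D{\left(194 \right)} + \frac{1}{701 - 61}\right) = \left(\left(-124\right)^{2} - 25423\right) \left(\left(-77 + 9 \cdot 194\right) + \frac{1}{701 - 61}\right) = \left(15376 - 25423\right) \left(\left(-77 + 1746\right) + \frac{1}{640}\right) = - 10047 \left(1669 + \frac{1}{640}\right) = \left(-10047\right) \frac{1068161}{640} = - \frac{10731813567}{640}$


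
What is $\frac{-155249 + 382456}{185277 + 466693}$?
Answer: $\frac{227207}{651970} \approx 0.34849$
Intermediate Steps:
$\frac{-155249 + 382456}{185277 + 466693} = \frac{227207}{651970}$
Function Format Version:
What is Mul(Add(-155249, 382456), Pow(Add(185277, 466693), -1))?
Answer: Rational(227207, 651970) ≈ 0.34849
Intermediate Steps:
Mul(Add(-155249, 382456), Pow(Add(185277, 466693), -1)) = Mul(227207, Pow(651970, -1)) = Mul(227207, Rational(1, 651970)) = Rational(227207, 651970)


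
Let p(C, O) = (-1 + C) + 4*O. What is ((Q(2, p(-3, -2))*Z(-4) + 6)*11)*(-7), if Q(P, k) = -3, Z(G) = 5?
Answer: 693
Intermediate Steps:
p(C, O) = -1 + C + 4*O
((Q(2, p(-3, -2))*Z(-4) + 6)*11)*(-7) = ((-3*5 + 6)*11)*(-7) = ((-15 + 6)*11)*(-7) = -9*11*(-7) = -99*(-7) = 693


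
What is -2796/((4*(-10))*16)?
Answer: 699/160 ≈ 4.3688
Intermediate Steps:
-2796/((4*(-10))*16) = -2796/((-40*16)) = -2796/(-640) = -2796*(-1/640) = 699/160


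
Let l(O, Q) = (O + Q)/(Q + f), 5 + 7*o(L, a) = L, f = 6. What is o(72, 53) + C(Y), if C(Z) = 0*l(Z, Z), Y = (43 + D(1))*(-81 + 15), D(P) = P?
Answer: 67/7 ≈ 9.5714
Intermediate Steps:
o(L, a) = -5/7 + L/7
l(O, Q) = (O + Q)/(6 + Q) (l(O, Q) = (O + Q)/(Q + 6) = (O + Q)/(6 + Q))
Y = -2904 (Y = (43 + 1)*(-81 + 15) = 44*(-66) = -2904)
C(Z) = 0 (C(Z) = 0*((Z + Z)/(6 + Z)) = 0*((2*Z)/(6 + Z)) = 0*(2*Z/(6 + Z)) = 0)
o(72, 53) + C(Y) = (-5/7 + (⅐)*72) + 0 = (-5/7 + 72/7) + 0 = 67/7 + 0 = 67/7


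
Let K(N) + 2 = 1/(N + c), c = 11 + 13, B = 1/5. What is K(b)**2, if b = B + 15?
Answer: 149769/38416 ≈ 3.8986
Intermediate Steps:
B = 1/5 ≈ 0.20000
c = 24
b = 76/5 (b = 1/5 + 15 = 76/5 ≈ 15.200)
K(N) = -2 + 1/(24 + N) (K(N) = -2 + 1/(N + 24) = -2 + 1/(24 + N))
K(b)**2 = ((-47 - 2*76/5)/(24 + 76/5))**2 = ((-47 - 152/5)/(196/5))**2 = ((5/196)*(-387/5))**2 = (-387/196)**2 = 149769/38416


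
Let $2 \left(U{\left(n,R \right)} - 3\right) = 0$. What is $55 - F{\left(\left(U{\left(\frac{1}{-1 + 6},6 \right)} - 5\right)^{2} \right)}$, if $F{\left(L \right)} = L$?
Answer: $51$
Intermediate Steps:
$U{\left(n,R \right)} = 3$ ($U{\left(n,R \right)} = 3 + \frac{1}{2} \cdot 0 = 3 + 0 = 3$)
$55 - F{\left(\left(U{\left(\frac{1}{-1 + 6},6 \right)} - 5\right)^{2} \right)} = 55 - \left(3 - 5\right)^{2} = 55 - \left(-2\right)^{2} = 55 - 4 = 51$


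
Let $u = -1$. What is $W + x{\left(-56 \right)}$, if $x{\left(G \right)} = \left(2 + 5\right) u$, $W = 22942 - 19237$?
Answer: $3698$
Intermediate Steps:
$W = 3705$
$x{\left(G \right)} = -7$ ($x{\left(G \right)} = \left(2 + 5\right) \left(-1\right) = 7 \left(-1\right) = -7$)
$W + x{\left(-56 \right)} = 3705 - 7 = 3698$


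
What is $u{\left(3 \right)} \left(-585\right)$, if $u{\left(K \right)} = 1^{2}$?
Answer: $-585$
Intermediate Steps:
$u{\left(K \right)} = 1$
$u{\left(3 \right)} \left(-585\right) = 1 \left(-585\right) = -585$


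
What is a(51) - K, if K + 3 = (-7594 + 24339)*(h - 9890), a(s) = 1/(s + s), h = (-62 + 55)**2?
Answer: 16808329897/102 ≈ 1.6479e+8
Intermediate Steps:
h = 49 (h = (-7)**2 = 49)
a(s) = 1/(2*s)
K = -164787548 (K = -3 + (-7594 + 24339)*(49 - 9890) = -3 + 16745*(-9841) = -3 - 164787545 = -164787548)
a(51) - K = (1/2)/51 - 1*(-164787548) = (1/2)*(1/51) + 164787548 = 1/102 + 164787548 = 16808329897/102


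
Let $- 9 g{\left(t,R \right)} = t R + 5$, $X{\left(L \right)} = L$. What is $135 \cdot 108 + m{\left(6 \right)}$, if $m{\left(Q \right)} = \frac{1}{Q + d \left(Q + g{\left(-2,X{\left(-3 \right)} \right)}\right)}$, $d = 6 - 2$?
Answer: $\frac{3295089}{226} \approx 14580.0$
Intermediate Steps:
$d = 4$ ($d = 6 - 2 = 4$)
$g{\left(t,R \right)} = - \frac{5}{9} - \frac{R t}{9}$ ($g{\left(t,R \right)} = - \frac{t R + 5}{9} = - \frac{R t + 5}{9} = - \frac{5 + R t}{9} = - \frac{5}{9} - \frac{R t}{9}$)
$m{\left(Q \right)} = \frac{1}{- \frac{44}{9} + 5 Q}$ ($m{\left(Q \right)} = \frac{1}{Q + 4 \left(Q - \left(\frac{5}{9} - - \frac{2}{3}\right)\right)} = \frac{1}{Q + 4 \left(Q - \frac{11}{9}\right)} = \frac{1}{Q + 4 \left(- \frac{11}{9} + Q\right)} = \frac{1}{Q + \left(- \frac{44}{9} + 4 Q\right)} = \frac{1}{- \frac{44}{9} + 5 Q}$)
$135 \cdot 108 + m{\left(6 \right)} = 135 \cdot 108 + \frac{9}{-44 + 45 \cdot 6} = 14580 + \frac{9}{-44 + 270} = 14580 + \frac{9}{226} = \frac{3295089}{226}$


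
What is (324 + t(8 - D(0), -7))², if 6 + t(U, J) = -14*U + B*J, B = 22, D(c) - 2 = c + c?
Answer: 6400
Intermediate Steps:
D(c) = 2 + 2*c (D(c) = 2 + (c + c) = 2 + 2*c)
t(U, J) = -6 - 14*U + 22*J (t(U, J) = -6 + (-14*U + 22*J) = -6 - 14*U + 22*J)
(324 + t(8 - D(0), -7))² = (324 + (-6 - 14*(8 - (2 + 2*0)) + 22*(-7)))² = (324 + (-6 - 14*(8 - (2 + 0)) - 154))² = (324 + (-6 - 14*(8 - 1*2) - 154))² = (324 + (-6 - 14*(8 - 2) - 154))² = (324 + (-6 - 14*6 - 154))² = (324 + (-6 - 84 - 154))² = (324 - 244)² = 80² = 6400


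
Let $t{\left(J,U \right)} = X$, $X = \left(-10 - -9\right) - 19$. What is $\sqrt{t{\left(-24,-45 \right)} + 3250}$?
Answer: $\sqrt{3230} \approx 56.833$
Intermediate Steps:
$X = -20$ ($X = \left(-10 + 9\right) - 19 = -1 - 19 = -20$)
$t{\left(J,U \right)} = -20$
$\sqrt{t{\left(-24,-45 \right)} + 3250} = \sqrt{-20 + 3250} = \sqrt{3230}$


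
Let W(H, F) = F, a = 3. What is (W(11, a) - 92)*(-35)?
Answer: 3115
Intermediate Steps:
(W(11, a) - 92)*(-35) = (3 - 92)*(-35) = -89*(-35) = 3115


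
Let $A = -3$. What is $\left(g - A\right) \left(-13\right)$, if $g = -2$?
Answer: $-13$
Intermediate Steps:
$\left(g - A\right) \left(-13\right) = \left(-2 - -3\right) \left(-13\right) = \left(-2 + 3\right) \left(-13\right) = 1 \left(-13\right) = -13$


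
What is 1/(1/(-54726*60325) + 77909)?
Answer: 3301345950/257204561618549 ≈ 1.2835e-5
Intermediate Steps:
1/(1/(-54726*60325) + 77909) = 1/(-1/54726*1/60325 + 77909) = 1/(-1/3301345950 + 77909) = 1/(257204561618549/3301345950) = 3301345950/257204561618549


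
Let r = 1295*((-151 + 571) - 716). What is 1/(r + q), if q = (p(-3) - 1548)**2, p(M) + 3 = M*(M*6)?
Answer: 1/1857689 ≈ 5.3830e-7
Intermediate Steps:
p(M) = -3 + 6*M**2 (p(M) = -3 + M*(M*6) = -3 + M*(6*M) = -3 + 6*M**2)
r = -383320 (r = 1295*(420 - 716) = 1295*(-296) = -383320)
q = 2241009 (q = ((-3 + 6*(-3)**2) - 1548)**2 = ((-3 + 6*9) - 1548)**2 = ((-3 + 54) - 1548)**2 = (51 - 1548)**2 = (-1497)**2 = 2241009)
1/(r + q) = 1/(-383320 + 2241009) = 1/1857689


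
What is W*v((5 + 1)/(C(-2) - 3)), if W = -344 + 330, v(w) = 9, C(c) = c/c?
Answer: -126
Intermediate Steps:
C(c) = 1
W = -14
W*v((5 + 1)/(C(-2) - 3)) = -14*9 = -126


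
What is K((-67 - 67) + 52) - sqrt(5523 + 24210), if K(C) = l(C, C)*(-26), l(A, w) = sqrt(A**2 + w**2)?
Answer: -sqrt(29733) - 2132*sqrt(2) ≈ -3187.5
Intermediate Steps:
K(C) = -26*sqrt(2)*sqrt(C**2) (K(C) = sqrt(C**2 + C**2)*(-26) = sqrt(2*C**2)*(-26) = (sqrt(2)*sqrt(C**2))*(-26) = -26*sqrt(2)*sqrt(C**2))
K((-67 - 67) + 52) - sqrt(5523 + 24210) = -26*sqrt(2)*sqrt(((-67 - 67) + 52)**2) - sqrt(5523 + 24210) = -26*sqrt(2)*sqrt((-134 + 52)**2) - sqrt(29733) = -26*sqrt(2)*sqrt((-82)**2) - sqrt(29733) = -26*sqrt(2)*sqrt(6724) - sqrt(29733) = -26*sqrt(2)*82 - sqrt(29733) = -2132*sqrt(2) - sqrt(29733) = -sqrt(29733) - 2132*sqrt(2)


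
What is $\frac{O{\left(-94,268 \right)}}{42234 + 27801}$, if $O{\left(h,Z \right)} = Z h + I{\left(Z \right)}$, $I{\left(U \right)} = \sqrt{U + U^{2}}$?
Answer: $- \frac{25192}{70035} + \frac{2 \sqrt{18023}}{70035} \approx -0.35587$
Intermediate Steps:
$O{\left(h,Z \right)} = \sqrt{Z \left(1 + Z\right)} + Z h$ ($O{\left(h,Z \right)} = Z h + \sqrt{Z \left(1 + Z\right)} = \sqrt{Z \left(1 + Z\right)} + Z h$)
$\frac{O{\left(-94,268 \right)}}{42234 + 27801} = \frac{\sqrt{268 \left(1 + 268\right)} + 268 \left(-94\right)}{42234 + 27801} = \frac{\sqrt{268 \cdot 269} - 25192}{70035} = \left(\sqrt{72092} - 25192\right) \frac{1}{70035} = \left(2 \sqrt{18023} - 25192\right) \frac{1}{70035} = \left(-25192 + 2 \sqrt{18023}\right) \frac{1}{70035} = - \frac{25192}{70035} + \frac{2 \sqrt{18023}}{70035}$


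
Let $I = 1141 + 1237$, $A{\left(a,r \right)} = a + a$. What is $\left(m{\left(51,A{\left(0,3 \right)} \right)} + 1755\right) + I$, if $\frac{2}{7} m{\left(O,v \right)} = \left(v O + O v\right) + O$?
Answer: $\frac{8623}{2} \approx 4311.5$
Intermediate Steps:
$A{\left(a,r \right)} = 2 a$
$m{\left(O,v \right)} = \frac{7 O}{2} + 7 O v$ ($m{\left(O,v \right)} = \frac{7 \left(\left(v O + O v\right) + O\right)}{2} = \frac{7 \left(\left(O v + O v\right) + O\right)}{2} = \frac{7 \left(2 O v + O\right)}{2} = \frac{7 \left(O + 2 O v\right)}{2} = \frac{7 O}{2} + 7 O v$)
$I = 2378$
$\left(m{\left(51,A{\left(0,3 \right)} \right)} + 1755\right) + I = \left(\frac{7}{2} \cdot 51 \left(1 + 2 \cdot 2 \cdot 0\right) + 1755\right) + 2378 = \left(\frac{7}{2} \cdot 51 \left(1 + 2 \cdot 0\right) + 1755\right) + 2378 = \left(\frac{7}{2} \cdot 51 \left(1 + 0\right) + 1755\right) + 2378 = \left(\frac{7}{2} \cdot 51 \cdot 1 + 1755\right) + 2378 = \left(\frac{357}{2} + 1755\right) + 2378 = \frac{3867}{2} + 2378 = \frac{8623}{2}$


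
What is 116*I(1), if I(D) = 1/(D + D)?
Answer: 58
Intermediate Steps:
I(D) = 1/(2*D)
116*I(1) = 116*((½)/1) = 116*((½)*1) = 116*(½) = 58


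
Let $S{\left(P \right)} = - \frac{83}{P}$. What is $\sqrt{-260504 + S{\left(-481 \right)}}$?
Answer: $\frac{i \sqrt{60270426021}}{481} \approx 510.4 i$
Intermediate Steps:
$\sqrt{-260504 + S{\left(-481 \right)}} = \sqrt{-260504 - \frac{83}{-481}} = \sqrt{-260504 - - \frac{83}{481}} = \sqrt{-260504 + \frac{83}{481}} = \sqrt{- \frac{125302341}{481}} = \frac{i \sqrt{60270426021}}{481}$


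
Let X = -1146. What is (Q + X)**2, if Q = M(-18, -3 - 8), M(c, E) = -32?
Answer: 1387684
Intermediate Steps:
Q = -32
(Q + X)**2 = (-32 - 1146)**2 = (-1178)**2 = 1387684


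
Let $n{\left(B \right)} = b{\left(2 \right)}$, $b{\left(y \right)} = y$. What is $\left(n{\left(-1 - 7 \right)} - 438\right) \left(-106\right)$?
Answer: $46216$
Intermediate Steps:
$n{\left(B \right)} = 2$
$\left(n{\left(-1 - 7 \right)} - 438\right) \left(-106\right) = \left(2 - 438\right) \left(-106\right) = \left(-436\right) \left(-106\right) = 46216$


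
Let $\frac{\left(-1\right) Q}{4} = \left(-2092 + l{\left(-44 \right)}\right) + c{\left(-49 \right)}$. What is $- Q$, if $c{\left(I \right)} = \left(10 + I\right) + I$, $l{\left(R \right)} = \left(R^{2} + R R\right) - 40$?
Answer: $6608$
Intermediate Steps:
$l{\left(R \right)} = -40 + 2 R^{2}$ ($l{\left(R \right)} = \left(R^{2} + R^{2}\right) - 40 = 2 R^{2} - 40 = -40 + 2 R^{2}$)
$c{\left(I \right)} = 10 + 2 I$
$Q = -6608$ ($Q = - 4 \left(\left(-2092 - \left(40 - 2 \left(-44\right)^{2}\right)\right) + \left(10 + 2 \left(-49\right)\right)\right) = - 4 \left(\left(-2092 + \left(-40 + 2 \cdot 1936\right)\right) + \left(10 - 98\right)\right) = - 4 \left(\left(-2092 + \left(-40 + 3872\right)\right) - 88\right) = - 4 \left(\left(-2092 + 3832\right) - 88\right) = - 4 \left(1740 - 88\right) = \left(-4\right) 1652 = -6608$)
$- Q = \left(-1\right) \left(-6608\right) = 6608$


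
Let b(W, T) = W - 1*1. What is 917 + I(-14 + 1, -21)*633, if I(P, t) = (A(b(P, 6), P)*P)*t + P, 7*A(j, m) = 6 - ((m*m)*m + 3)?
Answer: 54304088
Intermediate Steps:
b(W, T) = -1 + W (b(W, T) = W - 1 = -1 + W)
A(j, m) = 3/7 - m³/7 (A(j, m) = (6 - ((m*m)*m + 3))/7 = (6 - (m²*m + 3))/7 = (6 - (m³ + 3))/7 = (6 - (3 + m³))/7 = (6 + (-3 - m³))/7 = (3 - m³)/7 = 3/7 - m³/7)
I(P, t) = P + P*t*(3/7 - P³/7) (I(P, t) = ((3/7 - P³/7)*P)*t + P = (P*(3/7 - P³/7))*t + P = P*t*(3/7 - P³/7) + P = P + P*t*(3/7 - P³/7))
917 + I(-14 + 1, -21)*633 = 917 - (-14 + 1)*(-7 - 21*(-3 + (-14 + 1)³))/7*633 = 917 - ⅐*(-13)*(-7 - 21*(-3 + (-13)³))*633 = 917 - ⅐*(-13)*(-7 - 21*(-3 - 2197))*633 = 917 - ⅐*(-13)*(-7 - 21*(-2200))*633 = 917 - ⅐*(-13)*(-7 + 46200)*633 = 917 - ⅐*(-13)*46193*633 = 917 + 85787*633 = 917 + 54303171 = 54304088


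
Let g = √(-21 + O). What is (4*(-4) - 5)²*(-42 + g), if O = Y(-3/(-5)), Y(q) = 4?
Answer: -18522 + 441*I*√17 ≈ -18522.0 + 1818.3*I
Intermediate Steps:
O = 4
g = I*√17 (g = √(-21 + 4) = √(-17) = I*√17 ≈ 4.1231*I)
(4*(-4) - 5)²*(-42 + g) = (4*(-4) - 5)²*(-42 + I*√17) = (-16 - 5)²*(-42 + I*√17) = (-21)²*(-42 + I*√17) = 441*(-42 + I*√17) = -18522 + 441*I*√17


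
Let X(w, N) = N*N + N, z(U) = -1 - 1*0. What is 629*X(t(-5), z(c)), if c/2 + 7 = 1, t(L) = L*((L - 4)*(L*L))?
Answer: 0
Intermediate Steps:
t(L) = L³*(-4 + L) (t(L) = L*((-4 + L)*L²) = L*(L²*(-4 + L)) = L³*(-4 + L))
c = -12 (c = -14 + 2*1 = -14 + 2 = -12)
z(U) = -1 (z(U) = -1 + 0 = -1)
X(w, N) = N + N² (X(w, N) = N² + N = N + N²)
629*X(t(-5), z(c)) = 629*(-(1 - 1)) = 629*(-1*0) = 629*0 = 0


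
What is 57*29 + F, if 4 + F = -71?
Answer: 1578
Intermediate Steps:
F = -75 (F = -4 - 71 = -75)
57*29 + F = 57*29 - 75 = 1653 - 75 = 1578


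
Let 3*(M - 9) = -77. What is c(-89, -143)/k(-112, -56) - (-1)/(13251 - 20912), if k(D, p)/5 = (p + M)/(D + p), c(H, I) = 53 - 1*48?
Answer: 1930463/835049 ≈ 2.3118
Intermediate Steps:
c(H, I) = 5 (c(H, I) = 53 - 48 = 5)
M = -50/3 (M = 9 + (⅓)*(-77) = 9 - 77/3 = -50/3 ≈ -16.667)
k(D, p) = 5*(-50/3 + p)/(D + p) (k(D, p) = 5*((p - 50/3)/(D + p)) = 5*((-50/3 + p)/(D + p)) = 5*(-50/3 + p)/(D + p))
c(-89, -143)/k(-112, -56) - (-1)/(13251 - 20912) = 5/(((-250/3 + 5*(-56))/(-112 - 56))) - (-1)/(13251 - 20912) = 5/(((-250/3 - 280)/(-168))) - (-1)/(-7661) = 5/((-1/168*(-1090/3))) - (-1)*(-1)/7661 = 5/(545/252) - 1*1/7661 = 5*(252/545) - 1/7661 = 252/109 - 1/7661 = 1930463/835049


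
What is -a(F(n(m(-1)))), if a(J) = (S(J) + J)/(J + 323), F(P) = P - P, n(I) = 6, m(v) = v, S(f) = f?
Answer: 0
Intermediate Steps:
F(P) = 0
a(J) = 2*J/(323 + J) (a(J) = (J + J)/(J + 323) = (2*J)/(323 + J) = 2*J/(323 + J))
-a(F(n(m(-1)))) = -2*0/(323 + 0) = -2*0/323 = -1*0 = 0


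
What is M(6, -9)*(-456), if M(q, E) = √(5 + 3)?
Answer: -912*√2 ≈ -1289.8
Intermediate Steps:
M(q, E) = 2*√2 (M(q, E) = √8 = 2*√2)
M(6, -9)*(-456) = (2*√2)*(-456) = -912*√2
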